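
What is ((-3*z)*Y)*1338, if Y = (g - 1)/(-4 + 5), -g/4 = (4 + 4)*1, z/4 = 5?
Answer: 2649240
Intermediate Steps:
z = 20 (z = 4*5 = 20)
g = -32 (g = -4*(4 + 4) = -32 ≈ -32.000)
Y = -33 (Y = (-32 - 1)/(-4 + 5) = -33/1 = -33*1 = -33)
((-3*z)*Y)*1338 = (-3*20*(-33))*1338 = -60*(-33)*1338 = 1980*1338 = 2649240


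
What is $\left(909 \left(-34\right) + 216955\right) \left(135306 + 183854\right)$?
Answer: $59379398840$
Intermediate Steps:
$\left(909 \left(-34\right) + 216955\right) \left(135306 + 183854\right) = \left(-30906 + 216955\right) 319160 = 186049 \cdot 319160 = 59379398840$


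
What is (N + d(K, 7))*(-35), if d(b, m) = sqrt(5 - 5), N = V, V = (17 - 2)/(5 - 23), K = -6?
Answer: 175/6 ≈ 29.167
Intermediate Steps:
V = -5/6 (V = 15/(-18) = 15*(-1/18) = -5/6 ≈ -0.83333)
N = -5/6 ≈ -0.83333
d(b, m) = 0 (d(b, m) = sqrt(0) = 0)
(N + d(K, 7))*(-35) = (-5/6 + 0)*(-35) = -5/6*(-35) = 175/6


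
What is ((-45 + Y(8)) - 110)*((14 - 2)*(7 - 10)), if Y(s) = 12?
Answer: 5148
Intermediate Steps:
((-45 + Y(8)) - 110)*((14 - 2)*(7 - 10)) = ((-45 + 12) - 110)*((14 - 2)*(7 - 10)) = (-33 - 110)*(12*(-3)) = -143*(-36) = 5148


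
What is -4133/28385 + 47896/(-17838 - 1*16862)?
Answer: -75147153/49247975 ≈ -1.5259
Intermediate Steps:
-4133/28385 + 47896/(-17838 - 1*16862) = -4133*1/28385 + 47896/(-17838 - 16862) = -4133/28385 + 47896/(-34700) = -4133/28385 + 47896*(-1/34700) = -4133/28385 - 11974/8675 = -75147153/49247975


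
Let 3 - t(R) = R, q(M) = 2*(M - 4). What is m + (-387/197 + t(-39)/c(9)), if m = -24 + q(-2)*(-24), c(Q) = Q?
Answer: 157621/591 ≈ 266.70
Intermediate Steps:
q(M) = -8 + 2*M (q(M) = 2*(-4 + M) = -8 + 2*M)
t(R) = 3 - R
m = 264 (m = -24 + (-8 + 2*(-2))*(-24) = -24 + (-8 - 4)*(-24) = -24 - 12*(-24) = -24 + 288 = 264)
m + (-387/197 + t(-39)/c(9)) = 264 + (-387/197 + (3 - 1*(-39))/9) = 264 + (-387*1/197 + (3 + 39)*(⅑)) = 264 + (-387/197 + 42*(⅑)) = 264 + (-387/197 + 14/3) = 264 + 1597/591 = 157621/591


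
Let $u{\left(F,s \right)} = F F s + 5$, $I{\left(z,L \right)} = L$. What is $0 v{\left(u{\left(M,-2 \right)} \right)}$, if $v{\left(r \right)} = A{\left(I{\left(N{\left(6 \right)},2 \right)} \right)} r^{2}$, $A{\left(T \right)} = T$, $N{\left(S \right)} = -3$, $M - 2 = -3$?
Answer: $0$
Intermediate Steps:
$M = -1$ ($M = 2 - 3 = -1$)
$u{\left(F,s \right)} = 5 + s F^{2}$ ($u{\left(F,s \right)} = F^{2} s + 5 = s F^{2} + 5 = 5 + s F^{2}$)
$v{\left(r \right)} = 2 r^{2}$
$0 v{\left(u{\left(M,-2 \right)} \right)} = 0 \cdot 2 \left(5 - 2 \left(-1\right)^{2}\right)^{2} = 0 \cdot 2 \left(5 - 2\right)^{2} = 0 \cdot 2 \cdot 3^{2} = 0 \cdot 2 \cdot 9 = 0 \cdot 18 = 0$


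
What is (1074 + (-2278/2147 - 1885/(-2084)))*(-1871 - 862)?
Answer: -13131380369835/4474348 ≈ -2.9348e+6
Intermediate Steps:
(1074 + (-2278/2147 - 1885/(-2084)))*(-1871 - 862) = (1074 + (-2278*1/2147 - 1885*(-1/2084)))*(-2733) = (1074 + (-2278/2147 + 1885/2084))*(-2733) = (1074 - 700257/4474348)*(-2733) = (4804749495/4474348)*(-2733) = -13131380369835/4474348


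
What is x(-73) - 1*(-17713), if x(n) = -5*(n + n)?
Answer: 18443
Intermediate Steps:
x(n) = -10*n
x(-73) - 1*(-17713) = -10*(-73) - 1*(-17713) = 730 + 17713 = 18443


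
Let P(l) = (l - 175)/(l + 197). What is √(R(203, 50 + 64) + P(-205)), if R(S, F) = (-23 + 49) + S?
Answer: √1106/2 ≈ 16.628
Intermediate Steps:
R(S, F) = 26 + S
P(l) = (-175 + l)/(197 + l)
√(R(203, 50 + 64) + P(-205)) = √((26 + 203) + (-175 - 205)/(197 - 205)) = √(229 - 380/(-8)) = √(229 - ⅛*(-380)) = √(229 + 95/2) = √(553/2) = √1106/2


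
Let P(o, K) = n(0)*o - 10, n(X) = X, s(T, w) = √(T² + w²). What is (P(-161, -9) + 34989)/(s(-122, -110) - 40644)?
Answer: -355421619/412976938 - 34979*√6746/825953876 ≈ -0.86411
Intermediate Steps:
P(o, K) = -10 (P(o, K) = 0*o - 10 = 0 - 10 = -10)
(P(-161, -9) + 34989)/(s(-122, -110) - 40644) = (-10 + 34989)/(√((-122)² + (-110)²) - 40644) = 34979/(√(14884 + 12100) - 40644) = 34979/(√26984 - 40644) = 34979/(2*√6746 - 40644) = 34979/(-40644 + 2*√6746)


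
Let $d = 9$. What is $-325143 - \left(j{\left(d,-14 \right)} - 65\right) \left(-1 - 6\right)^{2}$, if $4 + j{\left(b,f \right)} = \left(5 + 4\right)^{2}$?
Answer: $-325731$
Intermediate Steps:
$j{\left(b,f \right)} = 77$ ($j{\left(b,f \right)} = -4 + \left(5 + 4\right)^{2} = -4 + 9^{2} = -4 + 81 = 77$)
$-325143 - \left(j{\left(d,-14 \right)} - 65\right) \left(-1 - 6\right)^{2} = -325143 - \left(77 - 65\right) \left(-1 - 6\right)^{2} = -325143 - 12 \left(-7\right)^{2} = -325143 - 12 \cdot 49 = -325143 - 588 = -325731$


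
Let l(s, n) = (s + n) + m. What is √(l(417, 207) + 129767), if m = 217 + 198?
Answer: 39*√86 ≈ 361.67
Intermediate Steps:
m = 415
l(s, n) = 415 + n + s (l(s, n) = (s + n) + 415 = (n + s) + 415 = 415 + n + s)
√(l(417, 207) + 129767) = √((415 + 207 + 417) + 129767) = √(1039 + 129767) = √130806 = 39*√86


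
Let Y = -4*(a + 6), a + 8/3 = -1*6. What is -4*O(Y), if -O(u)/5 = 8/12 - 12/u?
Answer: -55/6 ≈ -9.1667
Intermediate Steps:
a = -26/3 (a = -8/3 - 1*6 = -8/3 - 6 = -26/3 ≈ -8.6667)
Y = 32/3 (Y = -4*(-26/3 + 6) = -4*(-8/3) = 32/3 ≈ 10.667)
O(u) = -10/3 + 60/u (O(u) = -5*(8/12 - 12/u) = -5*(8*(1/12) - 12/u) = -5*(⅔ - 12/u) = -10/3 + 60/u)
-4*O(Y) = -4*(-10/3 + 60/(32/3)) = -4*(-10/3 + 60*(3/32)) = -4*(-10/3 + 45/8) = -4*55/24 = -55/6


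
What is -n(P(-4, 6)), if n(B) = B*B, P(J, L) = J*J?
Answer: -256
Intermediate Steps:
P(J, L) = J²
n(B) = B²
-n(P(-4, 6)) = -((-4)²)² = -1*16² = -1*256 = -256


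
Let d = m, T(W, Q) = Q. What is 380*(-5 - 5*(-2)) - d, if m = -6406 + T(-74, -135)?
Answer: 8441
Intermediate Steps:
m = -6541 (m = -6406 - 135 = -6541)
d = -6541
380*(-5 - 5*(-2)) - d = 380*(-5 - 5*(-2)) - 1*(-6541) = 380*(-5 + 10) + 6541 = 380*5 + 6541 = 1900 + 6541 = 8441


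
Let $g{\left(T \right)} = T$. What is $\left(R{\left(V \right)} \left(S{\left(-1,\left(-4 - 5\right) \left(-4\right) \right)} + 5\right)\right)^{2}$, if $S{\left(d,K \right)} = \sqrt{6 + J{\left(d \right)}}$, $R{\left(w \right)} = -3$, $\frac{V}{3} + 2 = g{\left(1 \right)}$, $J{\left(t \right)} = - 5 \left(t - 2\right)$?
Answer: $414 + 90 \sqrt{21} \approx 826.43$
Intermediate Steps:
$J{\left(t \right)} = 10 - 5 t$ ($J{\left(t \right)} = - 5 \left(-2 + t\right) = 10 - 5 t$)
$V = -3$ ($V = -6 + 3 \cdot 1 = -6 + 3 = -3$)
$S{\left(d,K \right)} = \sqrt{16 - 5 d}$ ($S{\left(d,K \right)} = \sqrt{6 - \left(-10 + 5 d\right)} = \sqrt{16 - 5 d}$)
$\left(R{\left(V \right)} \left(S{\left(-1,\left(-4 - 5\right) \left(-4\right) \right)} + 5\right)\right)^{2} = \left(- 3 \left(\sqrt{16 - -5} + 5\right)\right)^{2} = \left(- 3 \left(\sqrt{16 + 5} + 5\right)\right)^{2} = \left(- 3 \left(\sqrt{21} + 5\right)\right)^{2} = \left(- 3 \left(5 + \sqrt{21}\right)\right)^{2} = \left(-15 - 3 \sqrt{21}\right)^{2}$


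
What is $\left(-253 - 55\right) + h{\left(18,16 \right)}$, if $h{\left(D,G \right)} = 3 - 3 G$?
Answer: $-353$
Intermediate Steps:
$\left(-253 - 55\right) + h{\left(18,16 \right)} = \left(-253 - 55\right) + \left(3 - 48\right) = -308 + \left(3 - 48\right) = -308 - 45 = -353$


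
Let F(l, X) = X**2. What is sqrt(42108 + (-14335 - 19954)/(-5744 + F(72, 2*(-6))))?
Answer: sqrt(3301747246)/280 ≈ 205.22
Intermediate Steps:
sqrt(42108 + (-14335 - 19954)/(-5744 + F(72, 2*(-6)))) = sqrt(42108 + (-14335 - 19954)/(-5744 + (2*(-6))**2)) = sqrt(42108 - 34289/(-5744 + (-12)**2)) = sqrt(42108 - 34289/(-5744 + 144)) = sqrt(42108 - 34289/(-5600)) = sqrt(42108 - 34289*(-1/5600)) = sqrt(42108 + 34289/5600) = sqrt(235839089/5600) = sqrt(3301747246)/280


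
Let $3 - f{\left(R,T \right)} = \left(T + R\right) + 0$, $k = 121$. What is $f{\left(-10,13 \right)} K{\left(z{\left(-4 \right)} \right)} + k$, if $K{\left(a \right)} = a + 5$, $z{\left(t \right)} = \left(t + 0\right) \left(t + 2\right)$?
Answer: $121$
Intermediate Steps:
$z{\left(t \right)} = t \left(2 + t\right)$
$K{\left(a \right)} = 5 + a$
$f{\left(R,T \right)} = 3 - R - T$ ($f{\left(R,T \right)} = 3 - \left(\left(T + R\right) + 0\right) = 3 - \left(\left(R + T\right) + 0\right) = 3 - \left(R + T\right) = 3 - R - T$)
$f{\left(-10,13 \right)} K{\left(z{\left(-4 \right)} \right)} + k = \left(3 - -10 - 13\right) \left(5 - 4 \left(2 - 4\right)\right) + 121 = \left(3 + 10 - 13\right) \left(5 - -8\right) + 121 = 0 \left(5 + 8\right) + 121 = 0 \cdot 13 + 121 = 0 + 121 = 121$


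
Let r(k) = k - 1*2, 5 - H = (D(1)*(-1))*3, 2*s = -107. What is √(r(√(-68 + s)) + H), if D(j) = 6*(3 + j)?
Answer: √(300 + 18*I*√6)/2 ≈ 8.6835 + 0.63469*I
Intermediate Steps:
s = -107/2 (s = (½)*(-107) = -107/2 ≈ -53.500)
D(j) = 18 + 6*j
H = 77 (H = 5 - (18 + 6*1)*(-1)*3 = 5 - (18 + 6)*(-1)*3 = 5 - 24*(-1)*3 = 5 - (-24)*3 = 5 - 1*(-72) = 5 + 72 = 77)
r(k) = -2 + k (r(k) = k - 2 = -2 + k)
√(r(√(-68 + s)) + H) = √((-2 + √(-68 - 107/2)) + 77) = √((-2 + √(-243/2)) + 77) = √((-2 + 9*I*√6/2) + 77) = √(75 + 9*I*√6/2)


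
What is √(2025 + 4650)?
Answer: 5*√267 ≈ 81.701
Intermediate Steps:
√(2025 + 4650) = √6675 = 5*√267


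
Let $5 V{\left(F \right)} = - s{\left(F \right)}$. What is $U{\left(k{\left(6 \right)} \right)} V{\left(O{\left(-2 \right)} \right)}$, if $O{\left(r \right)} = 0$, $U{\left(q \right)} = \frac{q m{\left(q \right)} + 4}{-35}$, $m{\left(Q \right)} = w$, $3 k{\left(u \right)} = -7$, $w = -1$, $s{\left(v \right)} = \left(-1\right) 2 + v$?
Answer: $- \frac{38}{525} \approx -0.072381$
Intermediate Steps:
$s{\left(v \right)} = -2 + v$
$k{\left(u \right)} = - \frac{7}{3}$ ($k{\left(u \right)} = \frac{1}{3} \left(-7\right) = - \frac{7}{3}$)
$m{\left(Q \right)} = -1$
$U{\left(q \right)} = - \frac{4}{35} + \frac{q}{35}$ ($U{\left(q \right)} = \frac{q \left(-1\right) + 4}{-35} = \left(- q + 4\right) \left(- \frac{1}{35}\right) = \left(4 - q\right) \left(- \frac{1}{35}\right) = - \frac{4}{35} + \frac{q}{35}$)
$V{\left(F \right)} = \frac{2}{5} - \frac{F}{5}$ ($V{\left(F \right)} = \frac{\left(-1\right) \left(-2 + F\right)}{5} = \frac{2 - F}{5} = \frac{2}{5} - \frac{F}{5}$)
$U{\left(k{\left(6 \right)} \right)} V{\left(O{\left(-2 \right)} \right)} = \left(- \frac{4}{35} + \frac{1}{35} \left(- \frac{7}{3}\right)\right) \left(\frac{2}{5} - 0\right) = \left(- \frac{4}{35} - \frac{1}{15}\right) \left(\frac{2}{5} + 0\right) = \left(- \frac{19}{105}\right) \frac{2}{5} = - \frac{38}{525}$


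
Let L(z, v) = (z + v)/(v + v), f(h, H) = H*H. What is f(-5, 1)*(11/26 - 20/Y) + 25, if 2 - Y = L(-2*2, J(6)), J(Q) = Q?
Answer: 4151/286 ≈ 14.514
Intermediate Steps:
f(h, H) = H²
L(z, v) = (v + z)/(2*v) (L(z, v) = (v + z)/((2*v)) = (v + z)*(1/(2*v)) = (v + z)/(2*v))
Y = 11/6 (Y = 2 - (6 - 2*2)/(2*6) = 2 - (6 - 4)/(2*6) = 2 - 2/(2*6) = 2 - 1*⅙ = 2 - ⅙ = 11/6 ≈ 1.8333)
f(-5, 1)*(11/26 - 20/Y) + 25 = 1²*(11/26 - 20/11/6) + 25 = 1*(11*(1/26) - 20*6/11) + 25 = 1*(11/26 - 120/11) + 25 = 1*(-2999/286) + 25 = -2999/286 + 25 = 4151/286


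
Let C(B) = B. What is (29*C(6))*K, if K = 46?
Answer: 8004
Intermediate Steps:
(29*C(6))*K = (29*6)*46 = 174*46 = 8004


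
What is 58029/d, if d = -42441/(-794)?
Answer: 15358342/14147 ≈ 1085.6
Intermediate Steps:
d = 42441/794 (d = -42441*(-1/794) = 42441/794 ≈ 53.452)
58029/d = 58029/(42441/794) = 58029*(794/42441) = 15358342/14147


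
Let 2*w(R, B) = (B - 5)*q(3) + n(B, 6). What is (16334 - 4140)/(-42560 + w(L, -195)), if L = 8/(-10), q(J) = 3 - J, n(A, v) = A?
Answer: -24388/85315 ≈ -0.28586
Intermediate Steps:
L = -⅘ (L = 8*(-⅒) = -⅘ ≈ -0.80000)
w(R, B) = B/2 (w(R, B) = ((B - 5)*(3 - 1*3) + B)/2 = ((-5 + B)*(3 - 3) + B)/2 = ((-5 + B)*0 + B)/2 = (0 + B)/2 = B/2)
(16334 - 4140)/(-42560 + w(L, -195)) = (16334 - 4140)/(-42560 + (½)*(-195)) = 12194/(-42560 - 195/2) = 12194/(-85315/2) = 12194*(-2/85315) = -24388/85315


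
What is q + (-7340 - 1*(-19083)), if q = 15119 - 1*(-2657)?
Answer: 29519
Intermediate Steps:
q = 17776 (q = 15119 + 2657 = 17776)
q + (-7340 - 1*(-19083)) = 17776 + (-7340 - 1*(-19083)) = 17776 + (-7340 + 19083) = 17776 + 11743 = 29519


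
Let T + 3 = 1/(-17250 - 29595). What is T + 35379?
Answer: 1657188719/46845 ≈ 35376.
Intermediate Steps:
T = -140536/46845 (T = -3 + 1/(-17250 - 29595) = -3 + 1/(-46845) = -3 - 1/46845 = -140536/46845 ≈ -3.0000)
T + 35379 = -140536/46845 + 35379 = 1657188719/46845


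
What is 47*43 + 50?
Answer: 2071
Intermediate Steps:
47*43 + 50 = 2021 + 50 = 2071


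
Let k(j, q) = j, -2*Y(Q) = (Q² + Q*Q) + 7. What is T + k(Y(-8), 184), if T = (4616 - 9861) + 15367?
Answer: 20109/2 ≈ 10055.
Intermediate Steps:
Y(Q) = -7/2 - Q² (Y(Q) = -((Q² + Q*Q) + 7)/2 = -((Q² + Q²) + 7)/2 = -(2*Q² + 7)/2 = -(7 + 2*Q²)/2 = -7/2 - Q²)
T = 10122 (T = -5245 + 15367 = 10122)
T + k(Y(-8), 184) = 10122 + (-7/2 - 1*(-8)²) = 10122 + (-7/2 - 1*64) = 10122 + (-7/2 - 64) = 10122 - 135/2 = 20109/2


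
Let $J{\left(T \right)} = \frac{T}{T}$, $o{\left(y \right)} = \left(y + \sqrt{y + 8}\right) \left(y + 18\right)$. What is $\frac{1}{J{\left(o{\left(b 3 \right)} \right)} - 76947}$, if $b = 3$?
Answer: $- \frac{1}{76946} \approx -1.2996 \cdot 10^{-5}$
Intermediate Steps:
$o{\left(y \right)} = \left(18 + y\right) \left(y + \sqrt{8 + y}\right)$ ($o{\left(y \right)} = \left(y + \sqrt{8 + y}\right) \left(18 + y\right) = \left(18 + y\right) \left(y + \sqrt{8 + y}\right)$)
$J{\left(T \right)} = 1$
$\frac{1}{J{\left(o{\left(b 3 \right)} \right)} - 76947} = \frac{1}{1 - 76947} = \frac{1}{-76946} = - \frac{1}{76946}$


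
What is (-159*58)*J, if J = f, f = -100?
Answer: 922200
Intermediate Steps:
J = -100
(-159*58)*J = -159*58*(-100) = -9222*(-100) = 922200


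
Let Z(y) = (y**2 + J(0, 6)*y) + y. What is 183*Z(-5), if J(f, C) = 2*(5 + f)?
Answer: -5490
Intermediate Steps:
J(f, C) = 10 + 2*f
Z(y) = y**2 + 11*y (Z(y) = (y**2 + (10 + 2*0)*y) + y = (y**2 + (10 + 0)*y) + y = (y**2 + 10*y) + y = y**2 + 11*y)
183*Z(-5) = 183*(-5*(11 - 5)) = 183*(-5*6) = 183*(-30) = -5490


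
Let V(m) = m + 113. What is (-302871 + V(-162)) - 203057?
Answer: -505977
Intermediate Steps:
V(m) = 113 + m
(-302871 + V(-162)) - 203057 = (-302871 + (113 - 162)) - 203057 = (-302871 - 49) - 203057 = -302920 - 203057 = -505977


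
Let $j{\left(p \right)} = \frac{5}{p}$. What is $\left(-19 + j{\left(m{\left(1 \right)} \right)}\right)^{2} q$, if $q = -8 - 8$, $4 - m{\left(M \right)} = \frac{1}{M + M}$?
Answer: $- \frac{242064}{49} \approx -4940.1$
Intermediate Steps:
$m{\left(M \right)} = 4 - \frac{1}{2 M}$ ($m{\left(M \right)} = 4 - \frac{1}{M + M} = 4 - \frac{1}{2 M}$)
$q = -16$ ($q = -8 - 8 = -16$)
$\left(-19 + j{\left(m{\left(1 \right)} \right)}\right)^{2} q = \left(-19 + \frac{5}{4 - \frac{1}{2 \cdot 1}}\right)^{2} \left(-16\right) = \left(-19 + \frac{5}{4 - \frac{1}{2}}\right)^{2} \left(-16\right) = \left(-19 + \frac{5}{\frac{7}{2}}\right)^{2} \left(-16\right) = \left(-19 + 5 \cdot \frac{2}{7}\right)^{2} \left(-16\right) = \left(-19 + \frac{10}{7}\right)^{2} \left(-16\right) = \left(- \frac{123}{7}\right)^{2} \left(-16\right) = \frac{15129}{49} \left(-16\right) = - \frac{242064}{49}$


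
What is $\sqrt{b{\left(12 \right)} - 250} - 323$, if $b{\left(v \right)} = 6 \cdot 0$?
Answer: $-323 + 5 i \sqrt{10} \approx -323.0 + 15.811 i$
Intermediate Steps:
$b{\left(v \right)} = 0$
$\sqrt{b{\left(12 \right)} - 250} - 323 = \sqrt{0 - 250} - 323 = \sqrt{-250} - 323 = 5 i \sqrt{10} - 323 = -323 + 5 i \sqrt{10}$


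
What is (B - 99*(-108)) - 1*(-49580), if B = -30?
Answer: 60242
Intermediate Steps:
(B - 99*(-108)) - 1*(-49580) = (-30 - 99*(-108)) - 1*(-49580) = (-30 + 10692) + 49580 = 10662 + 49580 = 60242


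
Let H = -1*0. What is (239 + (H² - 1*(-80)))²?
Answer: 101761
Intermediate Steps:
H = 0
(239 + (H² - 1*(-80)))² = (239 + (0² - 1*(-80)))² = (239 + (0 + 80))² = (239 + 80)² = 319² = 101761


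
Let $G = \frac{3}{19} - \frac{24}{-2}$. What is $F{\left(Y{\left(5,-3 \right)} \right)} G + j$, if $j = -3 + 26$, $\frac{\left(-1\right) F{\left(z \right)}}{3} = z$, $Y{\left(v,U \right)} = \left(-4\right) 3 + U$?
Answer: $\frac{10832}{19} \approx 570.11$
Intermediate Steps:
$Y{\left(v,U \right)} = -12 + U$
$F{\left(z \right)} = - 3 z$
$G = \frac{231}{19}$ ($G = 3 \cdot \frac{1}{19} - -12 = \frac{3}{19} + 12 = \frac{231}{19} \approx 12.158$)
$j = 23$
$F{\left(Y{\left(5,-3 \right)} \right)} G + j = - 3 \left(-12 - 3\right) \frac{231}{19} + 23 = \left(-3\right) \left(-15\right) \frac{231}{19} + 23 = 45 \cdot \frac{231}{19} + 23 = \frac{10395}{19} + 23 = \frac{10832}{19}$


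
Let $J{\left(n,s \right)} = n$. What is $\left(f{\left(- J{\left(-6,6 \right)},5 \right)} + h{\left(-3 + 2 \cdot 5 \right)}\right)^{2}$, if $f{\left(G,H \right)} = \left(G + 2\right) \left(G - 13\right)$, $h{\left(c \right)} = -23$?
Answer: $6241$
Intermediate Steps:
$f{\left(G,H \right)} = \left(-13 + G\right) \left(2 + G\right)$ ($f{\left(G,H \right)} = \left(2 + G\right) \left(-13 + G\right) = \left(-13 + G\right) \left(2 + G\right)$)
$\left(f{\left(- J{\left(-6,6 \right)},5 \right)} + h{\left(-3 + 2 \cdot 5 \right)}\right)^{2} = \left(\left(-26 + \left(\left(-1\right) \left(-6\right)\right)^{2} - 11 \left(\left(-1\right) \left(-6\right)\right)\right) - 23\right)^{2} = \left(\left(-26 + 6^{2} - 66\right) - 23\right)^{2} = \left(\left(-26 + 36 - 66\right) - 23\right)^{2} = \left(-56 - 23\right)^{2} = \left(-79\right)^{2} = 6241$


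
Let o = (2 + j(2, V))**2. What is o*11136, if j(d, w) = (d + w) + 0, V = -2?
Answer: 44544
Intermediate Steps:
j(d, w) = d + w
o = 4 (o = (2 + (2 - 2))**2 = (2 + 0)**2 = 2**2 = 4)
o*11136 = 4*11136 = 44544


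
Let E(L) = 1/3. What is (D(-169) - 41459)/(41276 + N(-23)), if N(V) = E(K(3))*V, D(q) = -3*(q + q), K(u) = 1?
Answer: -24267/24761 ≈ -0.98005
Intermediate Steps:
E(L) = ⅓
D(q) = -6*q
N(V) = V/3
(D(-169) - 41459)/(41276 + N(-23)) = (-6*(-169) - 41459)/(41276 + (⅓)*(-23)) = (1014 - 41459)/(41276 - 23/3) = -40445/123805/3 = -40445*3/123805 = -24267/24761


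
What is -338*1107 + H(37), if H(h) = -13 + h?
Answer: -374142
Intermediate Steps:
-338*1107 + H(37) = -338*1107 + (-13 + 37) = -374166 + 24 = -374142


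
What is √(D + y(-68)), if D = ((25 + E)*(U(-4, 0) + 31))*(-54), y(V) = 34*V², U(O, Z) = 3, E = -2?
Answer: 2*√28747 ≈ 339.10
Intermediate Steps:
D = -42228 (D = ((25 - 2)*(3 + 31))*(-54) = (23*34)*(-54) = 782*(-54) = -42228)
√(D + y(-68)) = √(-42228 + 34*(-68)²) = √(-42228 + 34*4624) = √(-42228 + 157216) = √114988 = 2*√28747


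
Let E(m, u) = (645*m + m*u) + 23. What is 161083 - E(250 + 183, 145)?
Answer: -181010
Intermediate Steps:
E(m, u) = 23 + 645*m + m*u
161083 - E(250 + 183, 145) = 161083 - (23 + 645*(250 + 183) + (250 + 183)*145) = 161083 - (23 + 645*433 + 433*145) = 161083 - (23 + 279285 + 62785) = 161083 - 1*342093 = 161083 - 342093 = -181010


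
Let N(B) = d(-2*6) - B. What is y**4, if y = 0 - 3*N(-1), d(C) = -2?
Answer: 81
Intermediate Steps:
N(B) = -2 - B
y = 3 (y = 0 - 3*(-2 - 1*(-1)) = 0 - 3*(-2 + 1) = 0 - 3*(-1) = 0 + 3 = 3)
y**4 = 3**4 = 81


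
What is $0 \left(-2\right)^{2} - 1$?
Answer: $-1$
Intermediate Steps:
$0 \left(-2\right)^{2} - 1 = 0 \cdot 4 - 1 = 0 - 1 = -1$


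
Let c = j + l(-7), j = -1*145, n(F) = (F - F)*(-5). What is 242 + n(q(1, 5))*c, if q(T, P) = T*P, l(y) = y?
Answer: 242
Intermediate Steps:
q(T, P) = P*T
n(F) = 0 (n(F) = 0*(-5) = 0)
j = -145
c = -152 (c = -145 - 7 = -152)
242 + n(q(1, 5))*c = 242 + 0*(-152) = 242 + 0 = 242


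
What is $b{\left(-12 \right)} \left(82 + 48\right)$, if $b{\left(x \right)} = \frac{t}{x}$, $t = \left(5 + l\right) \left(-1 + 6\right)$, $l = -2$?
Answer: $- \frac{325}{2} \approx -162.5$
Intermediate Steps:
$t = 15$ ($t = \left(5 - 2\right) \left(-1 + 6\right) = 3 \cdot 5 = 15$)
$b{\left(x \right)} = \frac{15}{x}$
$b{\left(-12 \right)} \left(82 + 48\right) = \frac{15}{-12} \left(82 + 48\right) = 15 \left(- \frac{1}{12}\right) 130 = \left(- \frac{5}{4}\right) 130 = - \frac{325}{2}$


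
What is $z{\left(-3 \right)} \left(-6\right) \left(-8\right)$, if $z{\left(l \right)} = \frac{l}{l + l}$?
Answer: $24$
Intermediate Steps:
$z{\left(l \right)} = \frac{1}{2}$ ($z{\left(l \right)} = \frac{l}{2 l} = l \frac{1}{2 l} = \frac{1}{2}$)
$z{\left(-3 \right)} \left(-6\right) \left(-8\right) = \frac{1}{2} \left(-6\right) \left(-8\right) = \left(-3\right) \left(-8\right) = 24$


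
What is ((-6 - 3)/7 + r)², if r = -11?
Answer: 7396/49 ≈ 150.94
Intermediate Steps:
((-6 - 3)/7 + r)² = ((-6 - 3)/7 - 11)² = (-9*⅐ - 11)² = (-9/7 - 11)² = (-86/7)² = 7396/49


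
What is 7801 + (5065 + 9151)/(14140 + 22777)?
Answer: 288003733/36917 ≈ 7801.4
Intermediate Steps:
7801 + (5065 + 9151)/(14140 + 22777) = 7801 + 14216/36917 = 288003733/36917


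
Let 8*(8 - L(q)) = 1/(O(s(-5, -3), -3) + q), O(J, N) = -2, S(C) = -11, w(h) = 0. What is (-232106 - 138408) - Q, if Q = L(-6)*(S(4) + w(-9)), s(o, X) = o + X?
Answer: -23707253/64 ≈ -3.7043e+5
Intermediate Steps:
s(o, X) = X + o
L(q) = 8 - 1/(8*(-2 + q))
Q = -5643/64 (Q = ((-129 + 64*(-6))/(8*(-2 - 6)))*(-11 + 0) = ((⅛)*(-129 - 384)/(-8))*(-11) = ((⅛)*(-⅛)*(-513))*(-11) = (513/64)*(-11) = -5643/64 ≈ -88.172)
(-232106 - 138408) - Q = (-232106 - 138408) - 1*(-5643/64) = -370514 + 5643/64 = -23707253/64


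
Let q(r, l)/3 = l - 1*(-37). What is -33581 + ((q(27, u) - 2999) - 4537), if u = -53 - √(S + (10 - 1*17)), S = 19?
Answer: -41165 - 6*√3 ≈ -41175.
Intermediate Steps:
u = -53 - 2*√3 (u = -53 - √(19 + (10 - 1*17)) = -53 - √(19 + (10 - 17)) = -53 - √(19 - 7) = -53 - √12 = -53 - 2*√3 ≈ -56.464)
q(r, l) = 111 + 3*l (q(r, l) = 3*(l - 1*(-37)) = 3*(l + 37) = 3*(37 + l) = 111 + 3*l)
-33581 + ((q(27, u) - 2999) - 4537) = -33581 + (((111 + 3*(-53 - 2*√3)) - 2999) - 4537) = -33581 + (((111 + (-159 - 6*√3)) - 2999) - 4537) = -33581 + (((-48 - 6*√3) - 2999) - 4537) = -33581 + ((-3047 - 6*√3) - 4537) = -33581 + (-7584 - 6*√3) = -41165 - 6*√3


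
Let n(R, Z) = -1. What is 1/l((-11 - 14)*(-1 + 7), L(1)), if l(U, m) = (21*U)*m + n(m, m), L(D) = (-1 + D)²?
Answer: -1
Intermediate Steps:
l(U, m) = -1 + 21*U*m (l(U, m) = (21*U)*m - 1 = 21*U*m - 1 = -1 + 21*U*m)
1/l((-11 - 14)*(-1 + 7), L(1)) = 1/(-1 + 21*((-11 - 14)*(-1 + 7))*(-1 + 1)²) = 1/(-1 + 21*(-25*6)*0²) = 1/(-1 + 21*(-150)*0) = 1/(-1 + 0) = 1/(-1) = -1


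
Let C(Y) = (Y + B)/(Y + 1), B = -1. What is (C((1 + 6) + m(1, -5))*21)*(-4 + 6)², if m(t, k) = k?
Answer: 28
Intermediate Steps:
C(Y) = (-1 + Y)/(1 + Y) (C(Y) = (Y - 1)/(Y + 1) = (-1 + Y)/(1 + Y))
(C((1 + 6) + m(1, -5))*21)*(-4 + 6)² = (((-1 + ((1 + 6) - 5))/(1 + ((1 + 6) - 5)))*21)*(-4 + 6)² = (((-1 + (7 - 5))/(1 + (7 - 5)))*21)*2² = (((-1 + 2)/(1 + 2))*21)*4 = ((1/3)*21)*4 = (((⅓)*1)*21)*4 = ((⅓)*21)*4 = 7*4 = 28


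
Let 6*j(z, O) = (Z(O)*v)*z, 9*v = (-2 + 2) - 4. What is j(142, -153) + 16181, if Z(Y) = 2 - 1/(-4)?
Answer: 48472/3 ≈ 16157.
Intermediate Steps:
Z(Y) = 9/4 (Z(Y) = 2 - 1*(-¼) = 2 + ¼ = 9/4)
v = -4/9 (v = ((-2 + 2) - 4)/9 = (0 - 4)/9 = (⅑)*(-4) = -4/9 ≈ -0.44444)
j(z, O) = -z/6 (j(z, O) = (((9/4)*(-4/9))*z)/6 = (-z)/6 = -z/6)
j(142, -153) + 16181 = -⅙*142 + 16181 = -71/3 + 16181 = 48472/3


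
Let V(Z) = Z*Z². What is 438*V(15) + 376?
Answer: 1478626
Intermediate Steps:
V(Z) = Z³
438*V(15) + 376 = 438*15³ + 376 = 438*3375 + 376 = 1478250 + 376 = 1478626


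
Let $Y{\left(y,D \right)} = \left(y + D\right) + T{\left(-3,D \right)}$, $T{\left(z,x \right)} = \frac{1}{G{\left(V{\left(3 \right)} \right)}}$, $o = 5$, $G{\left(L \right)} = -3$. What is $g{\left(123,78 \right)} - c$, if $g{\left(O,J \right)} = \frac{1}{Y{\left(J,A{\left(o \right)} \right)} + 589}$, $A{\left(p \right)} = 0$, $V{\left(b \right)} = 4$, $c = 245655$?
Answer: $- \frac{491309997}{2000} \approx -2.4566 \cdot 10^{5}$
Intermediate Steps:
$T{\left(z,x \right)} = - \frac{1}{3}$ ($T{\left(z,x \right)} = \frac{1}{-3} = - \frac{1}{3}$)
$Y{\left(y,D \right)} = - \frac{1}{3} + D + y$ ($Y{\left(y,D \right)} = \left(y + D\right) - \frac{1}{3} = \left(D + y\right) - \frac{1}{3} = - \frac{1}{3} + D + y$)
$g{\left(O,J \right)} = \frac{1}{\frac{1766}{3} + J}$ ($g{\left(O,J \right)} = \frac{1}{\left(- \frac{1}{3} + 0 + J\right) + 589} = \frac{1}{\left(- \frac{1}{3} + J\right) + 589} = \frac{1}{\frac{1766}{3} + J}$)
$g{\left(123,78 \right)} - c = \frac{3}{1766 + 3 \cdot 78} - 245655 = \frac{3}{1766 + 234} - 245655 = \frac{3}{2000} - 245655 = - \frac{491309997}{2000}$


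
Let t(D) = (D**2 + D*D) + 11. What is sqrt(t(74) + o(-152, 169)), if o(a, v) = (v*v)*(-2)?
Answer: I*sqrt(46159) ≈ 214.85*I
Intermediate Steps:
o(a, v) = -2*v**2 (o(a, v) = v**2*(-2) = -2*v**2)
t(D) = 11 + 2*D**2 (t(D) = (D**2 + D**2) + 11 = 2*D**2 + 11 = 11 + 2*D**2)
sqrt(t(74) + o(-152, 169)) = sqrt((11 + 2*74**2) - 2*169**2) = sqrt((11 + 2*5476) - 2*28561) = sqrt((11 + 10952) - 57122) = sqrt(10963 - 57122) = sqrt(-46159) = I*sqrt(46159)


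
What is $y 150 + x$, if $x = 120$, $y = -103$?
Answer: $-15330$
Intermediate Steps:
$y 150 + x = \left(-103\right) 150 + 120 = -15450 + 120 = -15330$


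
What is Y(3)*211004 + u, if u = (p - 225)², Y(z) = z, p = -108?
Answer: 743901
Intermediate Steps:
u = 110889 (u = (-108 - 225)² = (-333)² = 110889)
Y(3)*211004 + u = 3*211004 + 110889 = 633012 + 110889 = 743901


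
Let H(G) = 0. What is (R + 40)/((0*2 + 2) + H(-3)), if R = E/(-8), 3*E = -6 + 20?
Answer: 473/24 ≈ 19.708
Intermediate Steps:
E = 14/3 (E = (-6 + 20)/3 = (⅓)*14 = 14/3 ≈ 4.6667)
R = -7/12 (R = (14/3)/(-8) = (14/3)*(-⅛) = -7/12 ≈ -0.58333)
(R + 40)/((0*2 + 2) + H(-3)) = (-7/12 + 40)/((0*2 + 2) + 0) = (473/12)/((0 + 2) + 0) = (473/12)/(2 + 0) = (473/12)/2 = (½)*(473/12) = 473/24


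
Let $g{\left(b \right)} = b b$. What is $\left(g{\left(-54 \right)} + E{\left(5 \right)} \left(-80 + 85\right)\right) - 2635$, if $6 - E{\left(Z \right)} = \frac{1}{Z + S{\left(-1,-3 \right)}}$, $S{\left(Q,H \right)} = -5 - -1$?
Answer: $306$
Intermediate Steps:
$g{\left(b \right)} = b^{2}$
$S{\left(Q,H \right)} = -4$ ($S{\left(Q,H \right)} = -5 + 1 = -4$)
$E{\left(Z \right)} = 6 - \frac{1}{-4 + Z}$ ($E{\left(Z \right)} = 6 - \frac{1}{Z - 4} = 6 - \frac{1}{-4 + Z}$)
$\left(g{\left(-54 \right)} + E{\left(5 \right)} \left(-80 + 85\right)\right) - 2635 = \left(\left(-54\right)^{2} + \frac{-25 + 6 \cdot 5}{-4 + 5} \left(-80 + 85\right)\right) - 2635 = \left(2916 + \frac{-25 + 30}{1} \cdot 5\right) - 2635 = \left(2916 + 1 \cdot 5 \cdot 5\right) - 2635 = \left(2916 + 5 \cdot 5\right) - 2635 = \left(2916 + 25\right) - 2635 = 2941 - 2635 = 306$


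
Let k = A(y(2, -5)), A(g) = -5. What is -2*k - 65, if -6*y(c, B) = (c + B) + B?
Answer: -55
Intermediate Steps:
y(c, B) = -B/3 - c/6 (y(c, B) = -((c + B) + B)/6 = -((B + c) + B)/6 = -(c + 2*B)/6 = -B/3 - c/6)
k = -5
-2*k - 65 = -2*(-5) - 65 = 10 - 65 = -55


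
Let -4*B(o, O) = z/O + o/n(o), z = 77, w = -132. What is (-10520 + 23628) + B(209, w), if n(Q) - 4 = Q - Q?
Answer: 157141/12 ≈ 13095.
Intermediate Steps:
n(Q) = 4 (n(Q) = 4 + (Q - Q) = 4 + 0 = 4)
B(o, O) = -77/(4*O) - o/16 (B(o, O) = -(77/O + o/4)/4 = -77/(4*O) - o/16)
(-10520 + 23628) + B(209, w) = (-10520 + 23628) + (1/16)*(-308 - 1*(-132)*209)/(-132) = 13108 + (1/16)*(-1/132)*(-308 + 27588) = 13108 + (1/16)*(-1/132)*27280 = 13108 - 155/12 = 157141/12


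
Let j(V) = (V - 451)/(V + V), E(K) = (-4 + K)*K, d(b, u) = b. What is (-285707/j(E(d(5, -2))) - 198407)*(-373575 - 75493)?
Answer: 19227396977368/223 ≈ 8.6222e+10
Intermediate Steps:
E(K) = K*(-4 + K)
j(V) = (-451 + V)/(2*V) (j(V) = (-451 + V)/((2*V)) = (-451 + V)*(1/(2*V)) = (-451 + V)/(2*V))
(-285707/j(E(d(5, -2))) - 198407)*(-373575 - 75493) = (-285707*10*(-4 + 5)/(-451 + 5*(-4 + 5)) - 198407)*(-373575 - 75493) = (-285707*10/(-451 + 5*1) - 198407)*(-449068) = (-285707*10/(-451 + 5) - 198407)*(-449068) = (-285707/((1/2)*(1/5)*(-446)) - 198407)*(-449068) = (-285707/(-223/5) - 198407)*(-449068) = (-285707*(-5/223) - 198407)*(-449068) = (1428535/223 - 198407)*(-449068) = -42816226/223*(-449068) = 19227396977368/223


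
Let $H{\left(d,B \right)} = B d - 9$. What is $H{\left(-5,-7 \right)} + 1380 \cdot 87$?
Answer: $120086$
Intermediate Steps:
$H{\left(d,B \right)} = -9 + B d$
$H{\left(-5,-7 \right)} + 1380 \cdot 87 = \left(-9 - -35\right) + 1380 \cdot 87 = \left(-9 + 35\right) + 120060 = 26 + 120060 = 120086$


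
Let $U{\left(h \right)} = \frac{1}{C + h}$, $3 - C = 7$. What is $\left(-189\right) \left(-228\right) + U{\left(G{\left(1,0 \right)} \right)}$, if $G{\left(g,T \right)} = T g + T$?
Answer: $\frac{172367}{4} \approx 43092.0$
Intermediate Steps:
$C = -4$ ($C = 3 - 7 = -4$)
$G{\left(g,T \right)} = T + T g$
$U{\left(h \right)} = \frac{1}{-4 + h}$
$\left(-189\right) \left(-228\right) + U{\left(G{\left(1,0 \right)} \right)} = \left(-189\right) \left(-228\right) + \frac{1}{-4 + 0 \left(1 + 1\right)} = 43092 + \frac{1}{-4 + 0 \cdot 2} = 43092 + \frac{1}{-4 + 0} = 43092 + \frac{1}{-4} = 43092 - \frac{1}{4} = \frac{172367}{4}$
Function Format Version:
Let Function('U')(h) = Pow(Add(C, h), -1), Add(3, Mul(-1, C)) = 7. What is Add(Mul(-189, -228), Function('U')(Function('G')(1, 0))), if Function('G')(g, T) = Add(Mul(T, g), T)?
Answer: Rational(172367, 4) ≈ 43092.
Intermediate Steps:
C = -4 (C = Add(3, Mul(-1, 7)) = Add(3, -7) = -4)
Function('G')(g, T) = Add(T, Mul(T, g))
Function('U')(h) = Pow(Add(-4, h), -1)
Add(Mul(-189, -228), Function('U')(Function('G')(1, 0))) = Add(Mul(-189, -228), Pow(Add(-4, Mul(0, Add(1, 1))), -1)) = Add(43092, Pow(Add(-4, Mul(0, 2)), -1)) = Add(43092, Pow(Add(-4, 0), -1)) = Add(43092, Pow(-4, -1)) = Add(43092, Rational(-1, 4)) = Rational(172367, 4)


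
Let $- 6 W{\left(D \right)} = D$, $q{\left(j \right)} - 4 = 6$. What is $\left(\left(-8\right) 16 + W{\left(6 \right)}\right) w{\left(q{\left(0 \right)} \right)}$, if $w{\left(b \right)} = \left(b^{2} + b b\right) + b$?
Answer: $-27090$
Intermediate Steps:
$q{\left(j \right)} = 10$ ($q{\left(j \right)} = 4 + 6 = 10$)
$w{\left(b \right)} = b + 2 b^{2}$ ($w{\left(b \right)} = \left(b^{2} + b^{2}\right) + b = 2 b^{2} + b = b + 2 b^{2}$)
$W{\left(D \right)} = - \frac{D}{6}$
$\left(\left(-8\right) 16 + W{\left(6 \right)}\right) w{\left(q{\left(0 \right)} \right)} = \left(\left(-8\right) 16 - 1\right) 10 \left(1 + 2 \cdot 10\right) = \left(-128 - 1\right) 10 \left(1 + 20\right) = - 129 \cdot 10 \cdot 21 = \left(-129\right) 210 = -27090$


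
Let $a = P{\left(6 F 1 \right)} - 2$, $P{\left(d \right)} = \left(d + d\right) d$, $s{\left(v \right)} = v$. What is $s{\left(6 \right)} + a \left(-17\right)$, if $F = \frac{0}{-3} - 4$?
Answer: $-19544$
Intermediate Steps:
$F = -4$ ($F = 0 \left(- \frac{1}{3}\right) - 4 = 0 - 4 = -4$)
$P{\left(d \right)} = 2 d^{2}$ ($P{\left(d \right)} = 2 d d = 2 d^{2}$)
$a = 1150$ ($a = 2 \left(6 \left(-4\right) 1\right)^{2} - 2 = 2 \left(\left(-24\right) 1\right)^{2} - 2 = 2 \left(-24\right)^{2} - 2 = 2 \cdot 576 - 2 = 1152 - 2 = 1150$)
$s{\left(6 \right)} + a \left(-17\right) = 6 + 1150 \left(-17\right) = 6 - 19550 = -19544$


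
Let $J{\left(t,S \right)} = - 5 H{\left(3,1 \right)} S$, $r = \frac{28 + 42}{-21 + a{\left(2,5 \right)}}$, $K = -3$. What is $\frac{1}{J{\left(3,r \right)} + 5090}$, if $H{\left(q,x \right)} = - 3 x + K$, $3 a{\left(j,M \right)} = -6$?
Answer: $\frac{23}{114970} \approx 0.00020005$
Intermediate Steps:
$a{\left(j,M \right)} = -2$ ($a{\left(j,M \right)} = \frac{1}{3} \left(-6\right) = -2$)
$r = - \frac{70}{23}$ ($r = \frac{28 + 42}{-21 - 2} = \frac{70}{-23} = 70 \left(- \frac{1}{23}\right) = - \frac{70}{23} \approx -3.0435$)
$H{\left(q,x \right)} = -3 - 3 x$ ($H{\left(q,x \right)} = - 3 x - 3 = -3 - 3 x$)
$J{\left(t,S \right)} = 30 S$ ($J{\left(t,S \right)} = - 5 \left(-3 - 3\right) S = \left(-5\right) \left(-6\right) S = 30 S$)
$\frac{1}{J{\left(3,r \right)} + 5090} = \frac{1}{30 \left(- \frac{70}{23}\right) + 5090} = \frac{1}{- \frac{2100}{23} + 5090} = \frac{1}{\frac{114970}{23}} = \frac{23}{114970}$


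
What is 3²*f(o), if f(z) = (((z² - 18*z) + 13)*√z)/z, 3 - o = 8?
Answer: -1152*I*√5/5 ≈ -515.19*I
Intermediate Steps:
o = -5 (o = 3 - 1*8 = 3 - 8 = -5)
f(z) = (13 + z² - 18*z)/√z (f(z) = ((13 + z² - 18*z)*√z)/z = (√z*(13 + z² - 18*z))/z = (13 + z² - 18*z)/√z)
3²*f(o) = 3²*((13 - 5*(-18 - 5))/√(-5)) = 9*((-I*√5/5)*(13 - 5*(-23))) = 9*((-I*√5/5)*(13 + 115)) = 9*(-I*√5/5*128) = 9*(-128*I*√5/5) = -1152*I*√5/5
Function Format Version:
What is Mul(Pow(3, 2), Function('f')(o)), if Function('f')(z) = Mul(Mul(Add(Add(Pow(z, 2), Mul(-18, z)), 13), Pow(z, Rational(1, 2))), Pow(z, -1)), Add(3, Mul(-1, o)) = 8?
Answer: Mul(Rational(-1152, 5), I, Pow(5, Rational(1, 2))) ≈ Mul(-515.19, I)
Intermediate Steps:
o = -5 (o = Add(3, Mul(-1, 8)) = Add(3, -8) = -5)
Function('f')(z) = Mul(Pow(z, Rational(-1, 2)), Add(13, Pow(z, 2), Mul(-18, z))) (Function('f')(z) = Mul(Mul(Add(13, Pow(z, 2), Mul(-18, z)), Pow(z, Rational(1, 2))), Pow(z, -1)) = Mul(Mul(Pow(z, Rational(1, 2)), Add(13, Pow(z, 2), Mul(-18, z))), Pow(z, -1)) = Mul(Pow(z, Rational(-1, 2)), Add(13, Pow(z, 2), Mul(-18, z))))
Mul(Pow(3, 2), Function('f')(o)) = Mul(Pow(3, 2), Mul(Pow(-5, Rational(-1, 2)), Add(13, Mul(-5, Add(-18, -5))))) = Mul(9, Mul(Mul(Rational(-1, 5), I, Pow(5, Rational(1, 2))), Add(13, Mul(-5, -23)))) = Mul(9, Mul(Mul(Rational(-1, 5), I, Pow(5, Rational(1, 2))), Add(13, 115))) = Mul(9, Mul(Mul(Rational(-1, 5), I, Pow(5, Rational(1, 2))), 128)) = Mul(9, Mul(Rational(-128, 5), I, Pow(5, Rational(1, 2)))) = Mul(Rational(-1152, 5), I, Pow(5, Rational(1, 2)))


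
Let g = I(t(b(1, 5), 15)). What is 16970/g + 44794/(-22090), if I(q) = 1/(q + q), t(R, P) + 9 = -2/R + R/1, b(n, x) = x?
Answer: -1649438517/11045 ≈ -1.4934e+5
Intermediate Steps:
t(R, P) = -9 + R - 2/R (t(R, P) = -9 + (-2/R + R/1) = -9 + (-2/R + R*1) = -9 + (-2/R + R) = -9 + (R - 2/R) = -9 + R - 2/R)
I(q) = 1/(2*q)
g = -5/44 (g = 1/(2*(-9 + 5 - 2/5)) = 1/(2*(-22/5)) = (1/2)*(-5/22) = -5/44 ≈ -0.11364)
16970/g + 44794/(-22090) = 16970/(-5/44) + 44794/(-22090) = 16970*(-44/5) + 44794*(-1/22090) = -149336 - 22397/11045 = -1649438517/11045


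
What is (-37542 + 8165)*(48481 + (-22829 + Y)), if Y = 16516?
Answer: -1238769336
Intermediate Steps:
(-37542 + 8165)*(48481 + (-22829 + Y)) = (-37542 + 8165)*(48481 + (-22829 + 16516)) = -29377*(48481 - 6313) = -29377*42168 = -1238769336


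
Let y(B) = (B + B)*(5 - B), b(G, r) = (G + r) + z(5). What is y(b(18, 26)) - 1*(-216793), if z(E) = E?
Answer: 212481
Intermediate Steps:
b(G, r) = 5 + G + r (b(G, r) = (G + r) + 5 = 5 + G + r)
y(B) = 2*B*(5 - B) (y(B) = (2*B)*(5 - B) = 2*B*(5 - B))
y(b(18, 26)) - 1*(-216793) = 2*(5 + 18 + 26)*(5 - (5 + 18 + 26)) - 1*(-216793) = 2*49*(5 - 1*49) + 216793 = 2*49*(5 - 49) + 216793 = 2*49*(-44) + 216793 = -4312 + 216793 = 212481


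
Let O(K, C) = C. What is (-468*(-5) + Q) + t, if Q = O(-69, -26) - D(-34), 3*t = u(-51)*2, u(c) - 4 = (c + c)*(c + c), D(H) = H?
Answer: 27860/3 ≈ 9286.7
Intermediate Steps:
u(c) = 4 + 4*c**2 (u(c) = 4 + (c + c)*(c + c) = 4 + (2*c)*(2*c) = 4 + 4*c**2)
t = 20816/3 (t = ((4 + 4*(-51)**2)*2)/3 = ((4 + 4*2601)*2)/3 = ((4 + 10404)*2)/3 = (10408*2)/3 = (1/3)*20816 = 20816/3 ≈ 6938.7)
Q = 8 (Q = -26 - 1*(-34) = -26 + 34 = 8)
(-468*(-5) + Q) + t = (-468*(-5) + 8) + 20816/3 = (2340 + 8) + 20816/3 = 2348 + 20816/3 = 27860/3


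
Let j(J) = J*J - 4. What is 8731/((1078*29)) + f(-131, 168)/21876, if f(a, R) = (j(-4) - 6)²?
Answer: 16010399/56990626 ≈ 0.28093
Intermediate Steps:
j(J) = -4 + J² (j(J) = J² - 4 = -4 + J²)
f(a, R) = 36 (f(a, R) = ((-4 + (-4)²) - 6)² = ((-4 + 16) - 6)² = (12 - 6)² = 6² = 36)
8731/((1078*29)) + f(-131, 168)/21876 = 8731/((1078*29)) + 36/21876 = 8731/31262 + 36*(1/21876) = 8731*(1/31262) + 3/1823 = 8731/31262 + 3/1823 = 16010399/56990626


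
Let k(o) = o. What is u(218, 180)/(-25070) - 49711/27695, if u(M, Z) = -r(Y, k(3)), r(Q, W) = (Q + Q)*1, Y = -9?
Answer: -124675328/69431365 ≈ -1.7957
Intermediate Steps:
r(Q, W) = 2*Q (r(Q, W) = (2*Q)*1 = 2*Q)
u(M, Z) = 18 (u(M, Z) = -2*(-9) = -1*(-18) = 18)
u(218, 180)/(-25070) - 49711/27695 = 18/(-25070) - 49711/27695 = 18*(-1/25070) - 49711*1/27695 = -9/12535 - 49711/27695 = -124675328/69431365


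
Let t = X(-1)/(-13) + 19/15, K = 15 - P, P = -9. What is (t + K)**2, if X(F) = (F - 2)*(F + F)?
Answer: 23396569/38025 ≈ 615.29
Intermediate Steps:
X(F) = 2*F*(-2 + F) (X(F) = (-2 + F)*(2*F) = 2*F*(-2 + F))
K = 24 (K = 15 - 1*(-9) = 15 + 9 = 24)
t = 157/195 (t = (2*(-1)*(-2 - 1))/(-13) + 19/15 = (2*(-1)*(-3))*(-1/13) + 19*(1/15) = 6*(-1/13) + 19/15 = -6/13 + 19/15 = 157/195 ≈ 0.80513)
(t + K)**2 = (157/195 + 24)**2 = (4837/195)**2 = 23396569/38025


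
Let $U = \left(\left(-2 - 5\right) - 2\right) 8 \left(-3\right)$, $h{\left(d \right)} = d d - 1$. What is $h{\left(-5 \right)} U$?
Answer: $5184$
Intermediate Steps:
$h{\left(d \right)} = -1 + d^{2}$ ($h{\left(d \right)} = d^{2} - 1 = -1 + d^{2}$)
$U = 216$ ($U = \left(-7 - 2\right) 8 \left(-3\right) = \left(-9\right) 8 \left(-3\right) = \left(-72\right) \left(-3\right) = 216$)
$h{\left(-5 \right)} U = \left(-1 + \left(-5\right)^{2}\right) 216 = \left(-1 + 25\right) 216 = 24 \cdot 216 = 5184$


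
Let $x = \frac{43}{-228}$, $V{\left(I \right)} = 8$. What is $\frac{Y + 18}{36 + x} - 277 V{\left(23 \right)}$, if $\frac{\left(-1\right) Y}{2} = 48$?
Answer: $- \frac{18111424}{8165} \approx -2218.2$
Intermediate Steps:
$Y = -96$ ($Y = \left(-2\right) 48 = -96$)
$x = - \frac{43}{228}$ ($x = 43 \left(- \frac{1}{228}\right) = - \frac{43}{228} \approx -0.1886$)
$\frac{Y + 18}{36 + x} - 277 V{\left(23 \right)} = \frac{-96 + 18}{36 - \frac{43}{228}} - 2216 = - \frac{78}{\frac{8165}{228}} - 2216 = \left(-78\right) \frac{228}{8165} - 2216 = - \frac{17784}{8165} - 2216 = - \frac{18111424}{8165}$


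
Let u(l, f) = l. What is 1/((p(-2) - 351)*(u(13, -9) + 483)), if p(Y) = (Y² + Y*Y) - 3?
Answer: -1/171616 ≈ -5.8270e-6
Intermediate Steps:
p(Y) = -3 + 2*Y² (p(Y) = (Y² + Y²) - 3 = 2*Y² - 3 = -3 + 2*Y²)
1/((p(-2) - 351)*(u(13, -9) + 483)) = 1/(((-3 + 2*(-2)²) - 351)*(13 + 483)) = 1/(((-3 + 2*4) - 351)*496) = 1/(((-3 + 8) - 351)*496) = 1/((5 - 351)*496) = 1/(-346*496) = 1/(-171616) = -1/171616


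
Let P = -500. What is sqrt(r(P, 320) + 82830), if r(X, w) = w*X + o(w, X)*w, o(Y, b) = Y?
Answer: 29*sqrt(30) ≈ 158.84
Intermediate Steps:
r(X, w) = w**2 + X*w (r(X, w) = w*X + w*w = X*w + w**2 = w**2 + X*w)
sqrt(r(P, 320) + 82830) = sqrt(320*(-500 + 320) + 82830) = sqrt(320*(-180) + 82830) = sqrt(-57600 + 82830) = sqrt(25230) = 29*sqrt(30)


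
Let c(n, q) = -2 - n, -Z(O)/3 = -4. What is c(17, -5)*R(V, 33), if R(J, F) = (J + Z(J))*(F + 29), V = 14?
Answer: -30628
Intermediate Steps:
Z(O) = 12 (Z(O) = -3*(-4) = 12)
R(J, F) = (12 + J)*(29 + F) (R(J, F) = (J + 12)*(F + 29) = (12 + J)*(29 + F))
c(17, -5)*R(V, 33) = (-2 - 1*17)*(348 + 12*33 + 29*14 + 33*14) = (-2 - 17)*(348 + 396 + 406 + 462) = -19*1612 = -30628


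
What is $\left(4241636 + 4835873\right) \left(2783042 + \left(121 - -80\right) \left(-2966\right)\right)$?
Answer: $19851386571884$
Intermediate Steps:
$\left(4241636 + 4835873\right) \left(2783042 + \left(121 - -80\right) \left(-2966\right)\right) = 9077509 \left(2783042 + \left(121 + 80\right) \left(-2966\right)\right) = 9077509 \left(2783042 + 201 \left(-2966\right)\right) = 9077509 \left(2783042 - 596166\right) = 9077509 \cdot 2186876 = 19851386571884$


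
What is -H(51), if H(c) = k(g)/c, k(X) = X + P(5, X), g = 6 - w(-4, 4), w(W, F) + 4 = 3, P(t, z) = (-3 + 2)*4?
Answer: -1/17 ≈ -0.058824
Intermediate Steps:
P(t, z) = -4 (P(t, z) = -1*4 = -4)
w(W, F) = -1 (w(W, F) = -4 + 3 = -1)
g = 7 (g = 6 - 1*(-1) = 6 + 1 = 7)
k(X) = -4 + X (k(X) = X - 4 = -4 + X)
H(c) = 3/c (H(c) = (-4 + 7)/c = 3/c)
-H(51) = -3/51 = -1*1/17 = -1/17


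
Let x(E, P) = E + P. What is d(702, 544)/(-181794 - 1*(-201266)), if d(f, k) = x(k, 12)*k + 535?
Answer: 302999/19472 ≈ 15.561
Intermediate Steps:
d(f, k) = 535 + k*(12 + k) (d(f, k) = (k + 12)*k + 535 = (12 + k)*k + 535 = k*(12 + k) + 535 = 535 + k*(12 + k))
d(702, 544)/(-181794 - 1*(-201266)) = (535 + 544*(12 + 544))/(-181794 - 1*(-201266)) = (535 + 544*556)/(-181794 + 201266) = (535 + 302464)/19472 = 302999*(1/19472) = 302999/19472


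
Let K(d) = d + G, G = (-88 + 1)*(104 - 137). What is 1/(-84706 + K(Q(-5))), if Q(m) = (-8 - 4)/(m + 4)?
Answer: -1/81823 ≈ -1.2221e-5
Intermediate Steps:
Q(m) = -12/(4 + m)
G = 2871 (G = -87*(-33) = 2871)
K(d) = 2871 + d (K(d) = d + 2871 = 2871 + d)
1/(-84706 + K(Q(-5))) = 1/(-84706 + (2871 - 12/(4 - 5))) = 1/(-84706 + (2871 - 12/(-1))) = 1/(-84706 + (2871 - 12*(-1))) = 1/(-84706 + (2871 + 12)) = 1/(-84706 + 2883) = 1/(-81823) = -1/81823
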